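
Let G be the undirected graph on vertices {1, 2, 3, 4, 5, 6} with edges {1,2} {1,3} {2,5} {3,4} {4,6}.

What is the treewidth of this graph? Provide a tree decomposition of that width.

The largest bag has 2 vertices, giving width 1; this decomposition certifies tw(G) ≤ 1. G has an edge, so its treewidth is at least 1. Therefore the treewidth is 1.

Treewidth 1.
One optimal decomposition is:
Bags: B1 = {2, 5}  B2 = {1, 2}  B3 = {1, 3}  B4 = {3, 4}  B5 = {4, 6}
Tree: B1–B2, B2–B3, B3–B4, B4–B5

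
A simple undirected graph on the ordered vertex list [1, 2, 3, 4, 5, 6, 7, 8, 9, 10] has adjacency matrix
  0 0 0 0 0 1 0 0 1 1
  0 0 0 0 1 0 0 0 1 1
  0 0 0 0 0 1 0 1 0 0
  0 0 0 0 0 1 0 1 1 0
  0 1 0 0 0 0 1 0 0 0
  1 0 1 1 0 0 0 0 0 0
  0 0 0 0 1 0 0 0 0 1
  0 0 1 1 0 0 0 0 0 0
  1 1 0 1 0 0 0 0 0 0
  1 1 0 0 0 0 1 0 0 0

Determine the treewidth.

2

A width-2 tree decomposition is:
Bags: B1 = {2, 5, 7}  B2 = {2, 7, 10}  B3 = {2, 9, 10}  B4 = {1, 9, 10}  B5 = {1, 4, 9}  B6 = {1, 4, 6}  B7 = {4, 6, 8}  B8 = {3, 6, 8}
Tree: B1–B2, B2–B3, B3–B4, B4–B5, B5–B6, B6–B7, B7–B8
Each bag holds 3 vertices, so the decomposition has width 2, which upper-bounds the treewidth. For the lower bound, G contains the cycle 5–7–10–2–5, so G is not a forest; only forests have treewidth ≤ 1, hence tw(G) ≥ 2. Combining the bounds, tw(G) = 2.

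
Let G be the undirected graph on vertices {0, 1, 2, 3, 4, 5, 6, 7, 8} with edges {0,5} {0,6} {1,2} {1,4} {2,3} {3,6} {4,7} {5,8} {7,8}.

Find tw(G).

A width-2 tree decomposition is:
Bags: B1 = {0, 5, 8}  B2 = {0, 6, 8}  B3 = {3, 6, 8}  B4 = {2, 3, 8}  B5 = {1, 2, 8}  B6 = {1, 4, 8}  B7 = {4, 7, 8}
Tree: B1–B2, B2–B3, B3–B4, B4–B5, B5–B6, B6–B7
Every bag has size at most 3, so the width is 3 − 1 = 2 and tw(G) ≤ 2. For the lower bound, G contains the cycle 8–5–0–6–3–2–1–4–7–8, so G is not a forest; only forests have treewidth ≤ 1, hence tw(G) ≥ 2. The upper and lower bounds meet at 2, so that is the treewidth.

2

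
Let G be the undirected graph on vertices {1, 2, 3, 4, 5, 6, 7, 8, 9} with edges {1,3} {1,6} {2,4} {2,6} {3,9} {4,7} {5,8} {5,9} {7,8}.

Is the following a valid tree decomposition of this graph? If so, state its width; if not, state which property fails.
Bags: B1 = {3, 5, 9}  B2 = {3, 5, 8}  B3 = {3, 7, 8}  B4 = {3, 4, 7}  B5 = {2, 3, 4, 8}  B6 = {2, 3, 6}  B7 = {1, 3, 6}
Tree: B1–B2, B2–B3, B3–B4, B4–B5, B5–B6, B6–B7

A tree decomposition must satisfy three properties: every vertex lies in some bag; for every edge, both endpoints lie together in some bag; and for every vertex, the bags containing it form a connected subtree. Here bags containing vertex 8 are not connected in the tree, so the decomposition is invalid.

No — bags containing vertex 8 are not connected in the tree.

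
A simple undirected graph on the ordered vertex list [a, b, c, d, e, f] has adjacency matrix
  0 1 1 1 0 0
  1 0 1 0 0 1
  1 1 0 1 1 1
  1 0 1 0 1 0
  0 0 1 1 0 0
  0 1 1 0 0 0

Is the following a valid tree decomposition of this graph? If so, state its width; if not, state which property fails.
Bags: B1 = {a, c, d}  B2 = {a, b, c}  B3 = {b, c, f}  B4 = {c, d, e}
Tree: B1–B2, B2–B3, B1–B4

Checking the three conditions: (i) the bags cover all of {a, b, c, d, e, f}; (ii) for each edge, some bag contains both endpoints; (iii) the bags containing any fixed vertex form a subtree. All hold, so the decomposition is valid with width 3 − 1 = 2.

Yes; width 2.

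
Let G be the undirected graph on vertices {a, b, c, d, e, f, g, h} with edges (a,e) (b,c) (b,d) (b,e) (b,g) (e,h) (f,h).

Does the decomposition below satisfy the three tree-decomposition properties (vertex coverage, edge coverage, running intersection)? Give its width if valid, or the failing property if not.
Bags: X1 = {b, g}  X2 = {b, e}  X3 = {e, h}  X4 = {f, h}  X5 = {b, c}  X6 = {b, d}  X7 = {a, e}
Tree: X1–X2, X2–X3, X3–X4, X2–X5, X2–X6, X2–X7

Vertex coverage: the bags together contain {a, b, c, d, e, f, g, h}, the full vertex set. Edge coverage: each edge of G has both endpoints in at least one bag. Running intersection: for every vertex, the bags containing it form a connected subtree. All three properties hold, so this is a valid tree decomposition of width max|bag| − 1 = 1, and hence tw(G) ≤ 1.

Yes; width 1.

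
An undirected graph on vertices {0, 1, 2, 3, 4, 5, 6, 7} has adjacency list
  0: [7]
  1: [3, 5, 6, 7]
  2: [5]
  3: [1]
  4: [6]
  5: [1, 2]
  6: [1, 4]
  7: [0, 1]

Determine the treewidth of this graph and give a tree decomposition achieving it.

Every bag has size at most 2, so the width is 2 − 1 = 1 and tw(G) ≤ 1. Any graph with an edge has treewidth ≥ 1, and G has the edge 1–3. Combining the bounds, tw(G) = 1.

Treewidth 1.
One optimal decomposition is:
Bags: B1 = {1, 3}  B2 = {1, 5}  B3 = {1, 6}  B4 = {2, 5}  B5 = {4, 6}  B6 = {1, 7}  B7 = {0, 7}
Tree: B1–B2, B1–B3, B2–B4, B3–B5, B3–B6, B6–B7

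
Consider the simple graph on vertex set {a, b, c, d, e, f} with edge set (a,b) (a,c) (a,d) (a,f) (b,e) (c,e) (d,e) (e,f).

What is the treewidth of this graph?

A width-2 tree decomposition is:
Bags: B1 = {a, e, f}  B2 = {a, b, e}  B3 = {a, c, e}  B4 = {a, d, e}
Tree: B1–B2, B2–B3, B3–B4
Each bag holds 3 vertices, so the decomposition has width 2, which upper-bounds the treewidth. The edges e–f–a–b–e form a cycle, so G is not a tree and its treewidth is at least 2. Therefore the treewidth is 2.

2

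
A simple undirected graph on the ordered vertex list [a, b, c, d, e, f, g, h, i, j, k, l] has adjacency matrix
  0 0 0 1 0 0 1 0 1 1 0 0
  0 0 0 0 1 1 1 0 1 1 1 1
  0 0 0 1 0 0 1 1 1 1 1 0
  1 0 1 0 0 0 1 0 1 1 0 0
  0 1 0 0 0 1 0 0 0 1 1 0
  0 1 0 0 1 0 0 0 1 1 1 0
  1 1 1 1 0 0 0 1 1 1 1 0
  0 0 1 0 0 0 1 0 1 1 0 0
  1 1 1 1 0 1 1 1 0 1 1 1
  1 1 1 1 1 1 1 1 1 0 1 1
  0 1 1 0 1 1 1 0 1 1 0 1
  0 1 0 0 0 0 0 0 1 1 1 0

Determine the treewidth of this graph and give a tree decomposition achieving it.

Treewidth 4.
One optimal decomposition is:
Bags: B1 = {b, g, i, j, k}  B2 = {c, g, i, j, k}  B3 = {c, d, g, i, j}  B4 = {b, i, j, k, l}  B5 = {a, d, g, i, j}  B6 = {c, g, h, i, j}  B7 = {b, f, i, j, k}  B8 = {b, e, f, j, k}
Tree: B1–B2, B2–B3, B1–B4, B3–B5, B2–B6, B1–B7, B7–B8

Each bag holds 5 vertices, so the decomposition has width 4, which upper-bounds the treewidth. Conversely, {b, e, f, j, k} is a clique of size 5, and the vertices of any clique must share a bag in every tree decomposition; so some bag has ≥ 5 vertices and tw(G) ≥ 4. Therefore the treewidth is 4.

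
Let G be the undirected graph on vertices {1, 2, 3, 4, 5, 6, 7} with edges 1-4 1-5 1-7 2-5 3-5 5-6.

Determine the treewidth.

A width-1 tree decomposition is:
Bags: B1 = {2, 5}  B2 = {1, 5}  B3 = {1, 7}  B4 = {3, 5}  B5 = {5, 6}  B6 = {1, 4}
Tree: B1–B2, B2–B3, B1–B4, B1–B5, B3–B6
The largest bag has 2 vertices, giving width 1; this decomposition certifies tw(G) ≤ 1. G has an edge, so its treewidth is at least 1. Hence tw(G) = 1 exactly.

1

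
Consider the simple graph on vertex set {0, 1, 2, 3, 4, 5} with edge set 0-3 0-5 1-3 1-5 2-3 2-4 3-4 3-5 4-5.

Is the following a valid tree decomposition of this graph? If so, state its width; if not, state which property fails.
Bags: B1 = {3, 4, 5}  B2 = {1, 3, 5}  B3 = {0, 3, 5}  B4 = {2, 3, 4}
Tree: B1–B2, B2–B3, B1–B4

Yes; width 2.

Every vertex of G appears in some bag (union = {0, 1, 2, 3, 4, 5}); every edge is covered by a bag; and for each vertex v the set of bags containing v is connected in the bag tree. The decomposition is therefore valid. The largest bag has 3 vertices, so the width is 2.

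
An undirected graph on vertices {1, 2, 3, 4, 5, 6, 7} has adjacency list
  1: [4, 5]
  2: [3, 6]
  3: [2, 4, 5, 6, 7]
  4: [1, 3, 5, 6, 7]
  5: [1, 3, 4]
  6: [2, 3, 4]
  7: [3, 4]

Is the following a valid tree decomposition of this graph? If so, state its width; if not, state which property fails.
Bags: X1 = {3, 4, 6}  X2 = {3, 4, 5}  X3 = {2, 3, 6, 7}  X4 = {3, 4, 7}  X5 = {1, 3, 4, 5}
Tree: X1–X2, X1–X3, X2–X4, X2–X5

A tree decomposition must satisfy three properties: every vertex lies in some bag; for every edge, both endpoints lie together in some bag; and for every vertex, the bags containing it form a connected subtree. Here bags containing vertex 7 are not connected in the tree, so the decomposition is invalid.

No — bags containing vertex 7 are not connected in the tree.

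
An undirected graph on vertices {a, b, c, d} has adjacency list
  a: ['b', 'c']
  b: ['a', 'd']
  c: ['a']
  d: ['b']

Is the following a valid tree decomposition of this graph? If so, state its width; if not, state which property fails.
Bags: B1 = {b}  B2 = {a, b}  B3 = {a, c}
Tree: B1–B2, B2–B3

A tree decomposition must satisfy three properties: every vertex lies in some bag; for every edge, both endpoints lie together in some bag; and for every vertex, the bags containing it form a connected subtree. Here vertex d appears in no bag, so the decomposition is invalid.

No — vertex d appears in no bag.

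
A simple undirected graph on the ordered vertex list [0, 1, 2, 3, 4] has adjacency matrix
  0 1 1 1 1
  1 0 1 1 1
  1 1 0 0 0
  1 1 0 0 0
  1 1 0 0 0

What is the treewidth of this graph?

2

A width-2 tree decomposition is:
Bags: B1 = {0, 1, 3}  B2 = {0, 1, 2}  B3 = {0, 1, 4}
Tree: B1–B2, B2–B3
Each bag holds 3 vertices, so the decomposition has width 2, which upper-bounds the treewidth. On the other hand G contains the 3-clique {0, 1, 2}. A clique must lie in a single bag of any decomposition, so no decomposition can have width below 2. The upper and lower bounds meet at 2, so that is the treewidth.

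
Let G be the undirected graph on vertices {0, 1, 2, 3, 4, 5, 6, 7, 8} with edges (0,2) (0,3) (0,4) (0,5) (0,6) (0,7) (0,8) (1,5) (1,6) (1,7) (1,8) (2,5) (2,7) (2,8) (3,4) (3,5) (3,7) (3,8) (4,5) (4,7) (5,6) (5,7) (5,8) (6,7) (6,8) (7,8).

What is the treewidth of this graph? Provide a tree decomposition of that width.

Each bag holds 5 vertices, so the decomposition has width 4, which upper-bounds the treewidth. On the other hand G contains the 5-clique {0, 2, 5, 7, 8}. A clique must lie in a single bag of any decomposition, so no decomposition can have width below 4. The upper and lower bounds meet at 4, so that is the treewidth.

Treewidth 4.
One optimal decomposition is:
Bags: B1 = {1, 5, 6, 7, 8}  B2 = {0, 5, 6, 7, 8}  B3 = {0, 2, 5, 7, 8}  B4 = {0, 3, 5, 7, 8}  B5 = {0, 3, 4, 5, 7}
Tree: B1–B2, B2–B3, B3–B4, B4–B5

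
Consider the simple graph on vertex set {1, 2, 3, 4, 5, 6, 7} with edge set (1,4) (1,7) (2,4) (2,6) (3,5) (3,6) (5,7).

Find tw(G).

2

A width-2 tree decomposition is:
Bags: B1 = {1, 4, 7}  B2 = {2, 4, 7}  B3 = {2, 6, 7}  B4 = {3, 6, 7}  B5 = {3, 5, 7}
Tree: B1–B2, B2–B3, B3–B4, B4–B5
Every bag has size at most 3, so the width is 3 − 1 = 2 and tw(G) ≤ 2. Since 7–1–4–2–6–3–5–7 is a cycle in G, G is not acyclic. Forests are exactly the graphs of treewidth ≤ 1, so tw(G) ≥ 2. The upper and lower bounds meet at 2, so that is the treewidth.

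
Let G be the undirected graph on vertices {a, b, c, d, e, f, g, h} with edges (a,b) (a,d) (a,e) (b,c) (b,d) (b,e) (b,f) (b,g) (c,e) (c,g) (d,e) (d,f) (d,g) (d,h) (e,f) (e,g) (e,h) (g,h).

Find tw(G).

3

A width-3 tree decomposition is:
Bags: B1 = {b, d, e, f}  B2 = {b, d, e, g}  B3 = {d, e, g, h}  B4 = {b, c, e, g}  B5 = {a, b, d, e}
Tree: B1–B2, B2–B3, B2–B4, B1–B5
Every bag has size at most 4, so the width is 4 − 1 = 3 and tw(G) ≤ 3. Conversely, {d, e, g, h} is a clique of size 4, and the vertices of any clique must share a bag in every tree decomposition; so some bag has ≥ 4 vertices and tw(G) ≥ 3. Combining the bounds, tw(G) = 3.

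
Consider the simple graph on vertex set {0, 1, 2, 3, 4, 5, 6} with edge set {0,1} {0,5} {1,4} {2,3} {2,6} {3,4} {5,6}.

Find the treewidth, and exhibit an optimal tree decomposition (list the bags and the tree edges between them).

Every bag has size at most 3, so the width is 3 − 1 = 2 and tw(G) ≤ 2. The edges 6–5–0–1–4–3–2–6 form a cycle, so G is not a tree and its treewidth is at least 2. The upper and lower bounds meet at 2, so that is the treewidth.

Treewidth 2.
Bags: B1 = {0, 5, 6}  B2 = {0, 1, 6}  B3 = {1, 4, 6}  B4 = {3, 4, 6}  B5 = {2, 3, 6}
Tree: B1–B2, B2–B3, B3–B4, B4–B5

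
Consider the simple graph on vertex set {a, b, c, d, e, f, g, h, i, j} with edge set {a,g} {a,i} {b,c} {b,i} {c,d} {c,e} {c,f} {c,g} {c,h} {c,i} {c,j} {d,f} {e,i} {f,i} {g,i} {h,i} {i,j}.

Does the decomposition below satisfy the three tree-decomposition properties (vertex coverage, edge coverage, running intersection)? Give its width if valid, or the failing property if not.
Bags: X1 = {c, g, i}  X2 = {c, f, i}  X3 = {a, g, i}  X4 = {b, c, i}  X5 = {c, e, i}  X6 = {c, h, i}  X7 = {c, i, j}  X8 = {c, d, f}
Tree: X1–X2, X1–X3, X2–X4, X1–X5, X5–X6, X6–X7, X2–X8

Every vertex of G appears in some bag (union = {a, b, c, d, e, f, g, h, i, j}); every edge is covered by a bag; and for each vertex v the set of bags containing v is connected in the bag tree. The decomposition is therefore valid. The largest bag has 3 vertices, so the width is 2.

Yes; width 2.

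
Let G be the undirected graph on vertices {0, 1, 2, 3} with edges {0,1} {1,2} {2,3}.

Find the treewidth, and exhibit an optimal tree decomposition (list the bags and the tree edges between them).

Each bag holds 2 vertices, so the decomposition has width 1, which upper-bounds the treewidth. Since G has at least one edge (e.g. 0–1), it is not an edgeless graph, so tw(G) ≥ 1. Therefore the treewidth is 1.

Treewidth 1.
Bags: B1 = {0, 1}  B2 = {1, 2}  B3 = {2, 3}
Tree: B1–B2, B2–B3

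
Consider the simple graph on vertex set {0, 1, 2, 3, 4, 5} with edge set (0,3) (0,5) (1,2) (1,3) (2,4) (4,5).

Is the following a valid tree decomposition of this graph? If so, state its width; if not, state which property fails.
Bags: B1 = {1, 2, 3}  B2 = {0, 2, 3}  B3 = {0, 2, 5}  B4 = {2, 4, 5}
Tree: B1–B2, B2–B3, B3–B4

Checking the three conditions: (i) the bags cover all of {0, 1, 2, 3, 4, 5}; (ii) for each edge, some bag contains both endpoints; (iii) the bags containing any fixed vertex form a subtree. All hold, so the decomposition is valid with width 3 − 1 = 2.

Yes; width 2.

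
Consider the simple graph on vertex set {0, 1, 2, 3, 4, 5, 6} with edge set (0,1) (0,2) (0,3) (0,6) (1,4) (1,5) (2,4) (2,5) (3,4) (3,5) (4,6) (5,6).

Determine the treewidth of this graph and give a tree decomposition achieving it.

Treewidth 3.
Bags: B1 = {0, 1, 4, 5}  B2 = {0, 4, 5, 6}  B3 = {0, 2, 4, 5}  B4 = {0, 3, 4, 5}
Tree: B1–B2, B2–B3, B3–B4

Every bag has size at most 4, so the width is 4 − 1 = 3 and tw(G) ≤ 3. For the lower bound: the 4 vertex sets {1,4}, {0,6}, {5}, {2} are disjoint, each induces a connected subgraph, and every pair is joined by at least one edge of G. Contracting each set to a single vertex therefore yields K_{4} as a minor, and since treewidth is minor-monotone, tw(G) ≥ tw(K_{4}) = 3. Hence tw(G) = 3 exactly.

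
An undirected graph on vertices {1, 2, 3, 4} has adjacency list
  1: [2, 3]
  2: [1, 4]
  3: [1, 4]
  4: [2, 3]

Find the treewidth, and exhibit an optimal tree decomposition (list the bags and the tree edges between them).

Every bag has size at most 3, so the width is 3 − 1 = 2 and tw(G) ≤ 2. Since 4–2–1–3–4 is a cycle in G, G is not acyclic. Forests are exactly the graphs of treewidth ≤ 1, so tw(G) ≥ 2. Combining the bounds, tw(G) = 2.

Treewidth 2.
One such decomposition:
Bags: B1 = {1, 2, 4}  B2 = {1, 3, 4}
Tree: B1–B2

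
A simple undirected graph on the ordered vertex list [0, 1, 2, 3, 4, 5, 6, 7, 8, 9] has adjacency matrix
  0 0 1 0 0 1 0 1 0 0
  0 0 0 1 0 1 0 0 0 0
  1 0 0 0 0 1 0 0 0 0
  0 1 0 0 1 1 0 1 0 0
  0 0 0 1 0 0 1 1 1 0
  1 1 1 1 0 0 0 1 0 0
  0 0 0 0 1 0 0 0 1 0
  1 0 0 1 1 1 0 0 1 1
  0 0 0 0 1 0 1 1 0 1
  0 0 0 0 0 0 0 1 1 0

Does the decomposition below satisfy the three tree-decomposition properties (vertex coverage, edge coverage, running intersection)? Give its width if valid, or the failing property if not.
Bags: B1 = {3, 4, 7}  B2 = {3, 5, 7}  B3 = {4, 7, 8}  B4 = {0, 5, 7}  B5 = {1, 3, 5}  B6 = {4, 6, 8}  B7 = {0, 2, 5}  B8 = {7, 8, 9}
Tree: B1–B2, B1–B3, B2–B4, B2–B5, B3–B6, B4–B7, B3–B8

Checking the three conditions: (i) the bags cover all of {0, 1, 2, 3, 4, 5, 6, 7, 8, 9}; (ii) for each edge, some bag contains both endpoints; (iii) the bags containing any fixed vertex form a subtree. All hold, so the decomposition is valid with width 3 − 1 = 2.

Yes; width 2.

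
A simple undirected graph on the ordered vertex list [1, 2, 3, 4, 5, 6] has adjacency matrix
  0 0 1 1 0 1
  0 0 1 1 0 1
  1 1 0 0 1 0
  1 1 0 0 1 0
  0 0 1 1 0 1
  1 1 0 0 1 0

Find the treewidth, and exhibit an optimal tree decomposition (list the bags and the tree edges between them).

Treewidth 3.
Bags: B1 = {1, 2, 3, 5}  B2 = {1, 2, 5, 6}  B3 = {1, 2, 4, 5}
Tree: B1–B2, B2–B3

The largest bag has 4 vertices, giving width 3; this decomposition certifies tw(G) ≤ 3. For the lower bound: the 4 vertex sets {3,5}, {2,6}, {1}, {4} are disjoint, each induces a connected subgraph, and every pair is joined by at least one edge of G. Contracting each set to a single vertex therefore yields K_{4} as a minor, and since treewidth is minor-monotone, tw(G) ≥ tw(K_{4}) = 3. Combining the bounds, tw(G) = 3.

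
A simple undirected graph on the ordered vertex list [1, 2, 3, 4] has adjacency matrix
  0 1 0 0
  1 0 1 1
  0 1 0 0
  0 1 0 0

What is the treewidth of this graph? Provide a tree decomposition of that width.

Treewidth 1.
Bags: B1 = {1, 2}  B2 = {2, 3}  B3 = {2, 4}
Tree: B1–B2, B1–B3

The largest bag has 2 vertices, giving width 1; this decomposition certifies tw(G) ≤ 1. Any graph with an edge has treewidth ≥ 1, and G has the edge 2–1. Hence tw(G) = 1 exactly.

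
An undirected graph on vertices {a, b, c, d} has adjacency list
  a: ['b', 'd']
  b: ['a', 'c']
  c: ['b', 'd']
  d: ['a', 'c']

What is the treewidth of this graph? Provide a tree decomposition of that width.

Treewidth 2.
One such decomposition:
Bags: B1 = {a, b, c}  B2 = {a, c, d}
Tree: B1–B2

The largest bag has 3 vertices, giving width 2; this decomposition certifies tw(G) ≤ 2. Since c–b–a–d–c is a cycle in G, G is not acyclic. Forests are exactly the graphs of treewidth ≤ 1, so tw(G) ≥ 2. Hence tw(G) = 2 exactly.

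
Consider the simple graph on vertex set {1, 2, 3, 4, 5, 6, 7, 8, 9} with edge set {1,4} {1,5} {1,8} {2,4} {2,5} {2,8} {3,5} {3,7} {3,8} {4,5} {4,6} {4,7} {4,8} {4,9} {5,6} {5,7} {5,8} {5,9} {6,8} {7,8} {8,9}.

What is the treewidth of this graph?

A width-3 tree decomposition is:
Bags: B1 = {1, 4, 5, 8}  B2 = {4, 5, 7, 8}  B3 = {3, 5, 7, 8}  B4 = {2, 4, 5, 8}  B5 = {4, 5, 8, 9}  B6 = {4, 5, 6, 8}
Tree: B1–B2, B2–B3, B2–B4, B2–B5, B1–B6
Each bag holds 4 vertices, so the decomposition has width 3, which upper-bounds the treewidth. On the other hand G contains the 4-clique {3, 5, 7, 8}. A clique must lie in a single bag of any decomposition, so no decomposition can have width below 3. The upper and lower bounds meet at 3, so that is the treewidth.

3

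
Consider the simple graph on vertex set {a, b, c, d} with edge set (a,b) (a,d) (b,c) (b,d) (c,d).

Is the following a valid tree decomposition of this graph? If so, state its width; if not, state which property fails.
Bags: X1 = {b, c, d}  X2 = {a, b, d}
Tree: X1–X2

Yes; width 2.

Checking the three conditions: (i) the bags cover all of {a, b, c, d}; (ii) for each edge, some bag contains both endpoints; (iii) the bags containing any fixed vertex form a subtree. All hold, so the decomposition is valid with width 3 − 1 = 2.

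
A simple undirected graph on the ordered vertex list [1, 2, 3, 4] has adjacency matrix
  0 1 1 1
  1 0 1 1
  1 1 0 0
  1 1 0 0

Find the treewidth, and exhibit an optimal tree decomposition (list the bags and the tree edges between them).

Treewidth 2.
Bags: B1 = {1, 2, 4}  B2 = {1, 2, 3}
Tree: B1–B2

The largest bag has 3 vertices, giving width 2; this decomposition certifies tw(G) ≤ 2. For the lower bound, the 3 vertices {1, 2, 3} are pairwise adjacent, and any tree decomposition puts a clique entirely inside one bag — forcing width ≥ 2. Therefore the treewidth is 2.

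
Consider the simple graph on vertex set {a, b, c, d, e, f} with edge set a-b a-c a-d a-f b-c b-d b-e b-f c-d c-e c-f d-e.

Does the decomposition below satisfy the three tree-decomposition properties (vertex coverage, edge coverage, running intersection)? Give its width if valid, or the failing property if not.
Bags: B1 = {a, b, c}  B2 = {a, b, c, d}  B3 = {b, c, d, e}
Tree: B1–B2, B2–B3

No — vertex f appears in no bag.

A tree decomposition must satisfy three properties: every vertex lies in some bag; for every edge, both endpoints lie together in some bag; and for every vertex, the bags containing it form a connected subtree. Here vertex f appears in no bag, so the decomposition is invalid.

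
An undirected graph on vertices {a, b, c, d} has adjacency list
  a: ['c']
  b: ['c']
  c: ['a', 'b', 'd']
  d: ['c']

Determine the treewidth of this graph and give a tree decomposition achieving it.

Every bag has size at most 2, so the width is 2 − 1 = 1 and tw(G) ≤ 1. Any graph with an edge has treewidth ≥ 1, and G has the edge c–a. The upper and lower bounds meet at 1, so that is the treewidth.

Treewidth 1.
Bags: B1 = {a, c}  B2 = {c, d}  B3 = {b, c}
Tree: B1–B2, B1–B3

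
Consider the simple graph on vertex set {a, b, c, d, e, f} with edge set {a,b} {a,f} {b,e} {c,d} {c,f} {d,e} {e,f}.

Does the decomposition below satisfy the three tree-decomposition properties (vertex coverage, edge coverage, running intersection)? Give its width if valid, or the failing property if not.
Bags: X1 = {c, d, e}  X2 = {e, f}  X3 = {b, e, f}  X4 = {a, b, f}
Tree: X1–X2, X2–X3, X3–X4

No — edge (c,f) lies in no bag.

A tree decomposition must satisfy three properties: every vertex lies in some bag; for every edge, both endpoints lie together in some bag; and for every vertex, the bags containing it form a connected subtree. Here edge (c,f) lies in no bag, so the decomposition is invalid.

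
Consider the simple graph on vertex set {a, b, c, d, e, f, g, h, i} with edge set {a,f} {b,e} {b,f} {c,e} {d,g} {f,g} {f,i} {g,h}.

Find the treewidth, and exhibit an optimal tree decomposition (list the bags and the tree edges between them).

Each bag holds 2 vertices, so the decomposition has width 1, which upper-bounds the treewidth. Since G has at least one edge (e.g. b–f), it is not an edgeless graph, so tw(G) ≥ 1. The upper and lower bounds meet at 1, so that is the treewidth.

Treewidth 1.
One such decomposition:
Bags: B1 = {b, f}  B2 = {a, f}  B3 = {b, e}  B4 = {f, i}  B5 = {f, g}  B6 = {d, g}  B7 = {g, h}  B8 = {c, e}
Tree: B1–B2, B1–B3, B1–B4, B1–B5, B5–B6, B5–B7, B3–B8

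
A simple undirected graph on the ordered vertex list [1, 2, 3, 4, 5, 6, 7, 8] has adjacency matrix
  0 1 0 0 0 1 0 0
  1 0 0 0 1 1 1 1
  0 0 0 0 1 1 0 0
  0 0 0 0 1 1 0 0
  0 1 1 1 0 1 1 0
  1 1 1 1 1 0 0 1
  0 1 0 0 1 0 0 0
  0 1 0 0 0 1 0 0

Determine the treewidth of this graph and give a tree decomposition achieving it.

Each bag holds 3 vertices, so the decomposition has width 2, which upper-bounds the treewidth. On the other hand G contains the 3-clique {2, 6, 8}. A clique must lie in a single bag of any decomposition, so no decomposition can have width below 2. Therefore the treewidth is 2.

Treewidth 2.
One such decomposition:
Bags: B1 = {2, 6, 8}  B2 = {2, 5, 6}  B3 = {4, 5, 6}  B4 = {2, 5, 7}  B5 = {1, 2, 6}  B6 = {3, 5, 6}
Tree: B1–B2, B2–B3, B2–B4, B2–B5, B3–B6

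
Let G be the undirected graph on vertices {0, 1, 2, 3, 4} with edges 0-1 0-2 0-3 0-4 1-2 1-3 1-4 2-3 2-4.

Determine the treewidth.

A width-3 tree decomposition is:
Bags: B1 = {0, 1, 2, 3}  B2 = {0, 1, 2, 4}
Tree: B1–B2
The largest bag has 4 vertices, giving width 3; this decomposition certifies tw(G) ≤ 3. For the lower bound, the 4 vertices {0, 1, 2, 3} are pairwise adjacent, and any tree decomposition puts a clique entirely inside one bag — forcing width ≥ 3. The upper and lower bounds meet at 3, so that is the treewidth.

3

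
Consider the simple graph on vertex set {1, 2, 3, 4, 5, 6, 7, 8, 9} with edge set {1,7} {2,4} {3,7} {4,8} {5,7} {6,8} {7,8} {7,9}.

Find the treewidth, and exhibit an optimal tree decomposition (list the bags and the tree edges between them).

Treewidth 1.
One optimal decomposition is:
Bags: B1 = {3, 7}  B2 = {1, 7}  B3 = {7, 8}  B4 = {4, 8}  B5 = {5, 7}  B6 = {6, 8}  B7 = {2, 4}  B8 = {7, 9}
Tree: B1–B2, B2–B3, B3–B4, B3–B5, B3–B6, B4–B7, B2–B8

Every bag has size at most 2, so the width is 2 − 1 = 1 and tw(G) ≤ 1. G has an edge, so its treewidth is at least 1. Hence tw(G) = 1 exactly.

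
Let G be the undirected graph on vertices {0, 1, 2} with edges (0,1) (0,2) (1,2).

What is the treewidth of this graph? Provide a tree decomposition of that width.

Treewidth 2.
Bags: B1 = {0, 1, 2}
Tree: (single bag)

With just one bag of size 3, the width is 3 − 1 = 2, so tw(G) ≤ 2. Conversely, {0, 1, 2} is a clique of size 3, and the vertices of any clique must share a bag in every tree decomposition; so some bag has ≥ 3 vertices and tw(G) ≥ 2. Combining the bounds, tw(G) = 2.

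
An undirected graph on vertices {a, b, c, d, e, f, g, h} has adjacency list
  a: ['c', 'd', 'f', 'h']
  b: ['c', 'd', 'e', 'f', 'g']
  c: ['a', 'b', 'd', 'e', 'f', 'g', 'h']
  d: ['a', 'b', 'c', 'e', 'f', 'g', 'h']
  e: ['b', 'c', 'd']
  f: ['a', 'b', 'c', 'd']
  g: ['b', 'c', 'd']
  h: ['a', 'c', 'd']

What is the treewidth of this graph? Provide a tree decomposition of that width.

Treewidth 3.
One optimal decomposition is:
Bags: B1 = {b, c, d, f}  B2 = {b, c, d, g}  B3 = {a, c, d, f}  B4 = {b, c, d, e}  B5 = {a, c, d, h}
Tree: B1–B2, B1–B3, B1–B4, B3–B5

Every bag has size at most 4, so the width is 4 − 1 = 3 and tw(G) ≤ 3. Conversely, {a, c, d, h} is a clique of size 4, and the vertices of any clique must share a bag in every tree decomposition; so some bag has ≥ 4 vertices and tw(G) ≥ 3. Combining the bounds, tw(G) = 3.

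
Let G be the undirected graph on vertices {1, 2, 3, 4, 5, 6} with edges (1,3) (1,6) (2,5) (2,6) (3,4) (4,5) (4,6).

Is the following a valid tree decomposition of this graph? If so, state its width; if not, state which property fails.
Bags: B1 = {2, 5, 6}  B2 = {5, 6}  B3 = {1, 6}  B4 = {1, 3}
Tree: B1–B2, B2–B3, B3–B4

A tree decomposition must satisfy three properties: every vertex lies in some bag; for every edge, both endpoints lie together in some bag; and for every vertex, the bags containing it form a connected subtree. Here vertex 4 appears in no bag, so the decomposition is invalid.

No — vertex 4 appears in no bag.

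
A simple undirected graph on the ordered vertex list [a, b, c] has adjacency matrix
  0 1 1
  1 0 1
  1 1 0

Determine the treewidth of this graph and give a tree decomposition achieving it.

Treewidth 2.
One such decomposition:
Bags: B1 = {a, b, c}
Tree: (single bag)

A single bag containing all 3 vertices is trivially a valid decomposition of width 2. On the other hand G contains the 3-clique {a, b, c}. A clique must lie in a single bag of any decomposition, so no decomposition can have width below 2. Hence tw(G) = 2 exactly.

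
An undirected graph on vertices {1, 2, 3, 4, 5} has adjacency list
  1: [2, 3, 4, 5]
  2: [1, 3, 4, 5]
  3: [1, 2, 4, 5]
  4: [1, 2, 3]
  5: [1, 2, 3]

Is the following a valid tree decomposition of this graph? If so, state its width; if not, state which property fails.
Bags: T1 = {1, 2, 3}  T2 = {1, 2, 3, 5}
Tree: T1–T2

No — vertex 4 appears in no bag.

A tree decomposition must satisfy three properties: every vertex lies in some bag; for every edge, both endpoints lie together in some bag; and for every vertex, the bags containing it form a connected subtree. Here vertex 4 appears in no bag, so the decomposition is invalid.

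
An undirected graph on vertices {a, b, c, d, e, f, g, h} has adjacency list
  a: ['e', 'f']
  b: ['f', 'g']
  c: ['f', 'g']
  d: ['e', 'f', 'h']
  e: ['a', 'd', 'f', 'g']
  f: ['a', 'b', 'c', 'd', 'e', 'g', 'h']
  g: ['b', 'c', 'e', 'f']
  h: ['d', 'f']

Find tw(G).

A width-2 tree decomposition is:
Bags: B1 = {e, f, g}  B2 = {d, e, f}  B3 = {c, f, g}  B4 = {a, e, f}  B5 = {d, f, h}  B6 = {b, f, g}
Tree: B1–B2, B1–B3, B2–B4, B2–B5, B1–B6
Every bag has size at most 3, so the width is 3 − 1 = 2 and tw(G) ≤ 2. For the lower bound, the 3 vertices {d, e, f} are pairwise adjacent, and any tree decomposition puts a clique entirely inside one bag — forcing width ≥ 2. Hence tw(G) = 2 exactly.

2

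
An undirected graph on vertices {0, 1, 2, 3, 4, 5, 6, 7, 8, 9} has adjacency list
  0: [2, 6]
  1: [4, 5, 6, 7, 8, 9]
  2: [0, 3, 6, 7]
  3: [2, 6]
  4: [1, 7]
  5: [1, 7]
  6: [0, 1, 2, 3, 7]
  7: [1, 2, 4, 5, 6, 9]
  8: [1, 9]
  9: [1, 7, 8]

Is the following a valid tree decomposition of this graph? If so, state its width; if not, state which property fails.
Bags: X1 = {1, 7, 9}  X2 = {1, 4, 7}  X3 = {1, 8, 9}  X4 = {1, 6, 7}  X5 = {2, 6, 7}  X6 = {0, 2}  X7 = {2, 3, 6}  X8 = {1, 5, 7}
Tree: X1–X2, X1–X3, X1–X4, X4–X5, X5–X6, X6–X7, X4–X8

A tree decomposition must satisfy three properties: every vertex lies in some bag; for every edge, both endpoints lie together in some bag; and for every vertex, the bags containing it form a connected subtree. Here edge (6,0) lies in no bag, so the decomposition is invalid.

No — edge (6,0) lies in no bag.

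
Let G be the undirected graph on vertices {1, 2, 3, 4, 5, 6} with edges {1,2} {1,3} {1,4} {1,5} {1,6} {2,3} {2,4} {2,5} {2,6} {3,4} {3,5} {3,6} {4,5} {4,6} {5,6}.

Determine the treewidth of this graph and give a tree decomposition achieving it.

Treewidth 5.
One such decomposition:
Bags: B1 = {1, 2, 3, 4, 5, 6}
Tree: (single bag)

A single bag containing all 6 vertices is trivially a valid decomposition of width 5. On the other hand G contains the 6-clique {1, 2, 3, 4, 5, 6}. A clique must lie in a single bag of any decomposition, so no decomposition can have width below 5. Therefore the treewidth is 5.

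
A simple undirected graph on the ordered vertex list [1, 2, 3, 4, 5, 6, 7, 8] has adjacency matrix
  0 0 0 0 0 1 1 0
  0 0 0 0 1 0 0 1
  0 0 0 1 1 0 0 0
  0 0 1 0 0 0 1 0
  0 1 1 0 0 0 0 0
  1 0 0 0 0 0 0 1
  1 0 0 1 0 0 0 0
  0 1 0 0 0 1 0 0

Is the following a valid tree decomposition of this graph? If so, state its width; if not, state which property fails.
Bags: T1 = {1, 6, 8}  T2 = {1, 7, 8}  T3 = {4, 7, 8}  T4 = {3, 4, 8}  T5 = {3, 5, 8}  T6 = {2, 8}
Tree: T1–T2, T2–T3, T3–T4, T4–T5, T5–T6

No — edge (5,2) lies in no bag.

A tree decomposition must satisfy three properties: every vertex lies in some bag; for every edge, both endpoints lie together in some bag; and for every vertex, the bags containing it form a connected subtree. Here edge (5,2) lies in no bag, so the decomposition is invalid.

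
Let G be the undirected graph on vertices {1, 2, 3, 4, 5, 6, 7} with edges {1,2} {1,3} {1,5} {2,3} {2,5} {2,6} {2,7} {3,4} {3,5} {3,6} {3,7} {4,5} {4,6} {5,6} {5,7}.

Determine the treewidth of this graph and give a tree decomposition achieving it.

Treewidth 3.
Bags: B1 = {2, 3, 5, 7}  B2 = {2, 3, 5, 6}  B3 = {1, 2, 3, 5}  B4 = {3, 4, 5, 6}
Tree: B1–B2, B1–B3, B2–B4

Each bag holds 4 vertices, so the decomposition has width 3, which upper-bounds the treewidth. For the lower bound, the 4 vertices {1, 2, 3, 5} are pairwise adjacent, and any tree decomposition puts a clique entirely inside one bag — forcing width ≥ 3. Hence tw(G) = 3 exactly.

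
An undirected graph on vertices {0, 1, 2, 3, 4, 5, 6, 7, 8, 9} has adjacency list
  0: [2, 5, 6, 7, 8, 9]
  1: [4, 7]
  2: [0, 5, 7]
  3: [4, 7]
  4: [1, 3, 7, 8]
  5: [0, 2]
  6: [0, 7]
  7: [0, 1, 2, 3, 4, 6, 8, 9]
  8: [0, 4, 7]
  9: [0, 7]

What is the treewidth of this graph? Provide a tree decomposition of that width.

Treewidth 2.
One optimal decomposition is:
Bags: B1 = {0, 7, 8}  B2 = {0, 2, 7}  B3 = {0, 2, 5}  B4 = {0, 7, 9}  B5 = {4, 7, 8}  B6 = {0, 6, 7}  B7 = {3, 4, 7}  B8 = {1, 4, 7}
Tree: B1–B2, B2–B3, B1–B4, B1–B5, B4–B6, B5–B7, B5–B8

Every bag has size at most 3, so the width is 3 − 1 = 2 and tw(G) ≤ 2. On the other hand G contains the 3-clique {0, 2, 5}. A clique must lie in a single bag of any decomposition, so no decomposition can have width below 2. Therefore the treewidth is 2.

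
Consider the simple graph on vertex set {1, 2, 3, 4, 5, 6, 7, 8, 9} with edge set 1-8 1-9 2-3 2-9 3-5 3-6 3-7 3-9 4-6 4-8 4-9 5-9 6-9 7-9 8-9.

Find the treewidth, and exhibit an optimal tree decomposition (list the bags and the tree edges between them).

Every bag has size at most 3, so the width is 3 − 1 = 2 and tw(G) ≤ 2. For the lower bound, the 3 vertices {1, 8, 9} are pairwise adjacent, and any tree decomposition puts a clique entirely inside one bag — forcing width ≥ 2. Hence tw(G) = 2 exactly.

Treewidth 2.
One optimal decomposition is:
Bags: B1 = {4, 8, 9}  B2 = {4, 6, 9}  B3 = {3, 6, 9}  B4 = {3, 7, 9}  B5 = {2, 3, 9}  B6 = {3, 5, 9}  B7 = {1, 8, 9}
Tree: B1–B2, B2–B3, B3–B4, B4–B5, B3–B6, B1–B7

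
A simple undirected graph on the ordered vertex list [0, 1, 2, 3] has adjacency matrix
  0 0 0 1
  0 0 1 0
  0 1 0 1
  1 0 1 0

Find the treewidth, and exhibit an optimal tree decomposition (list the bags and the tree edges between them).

Treewidth 1.
One such decomposition:
Bags: B1 = {2, 3}  B2 = {1, 2}  B3 = {0, 3}
Tree: B1–B2, B1–B3

Each bag holds 2 vertices, so the decomposition has width 1, which upper-bounds the treewidth. Any graph with an edge has treewidth ≥ 1, and G has the edge 2–3. The upper and lower bounds meet at 1, so that is the treewidth.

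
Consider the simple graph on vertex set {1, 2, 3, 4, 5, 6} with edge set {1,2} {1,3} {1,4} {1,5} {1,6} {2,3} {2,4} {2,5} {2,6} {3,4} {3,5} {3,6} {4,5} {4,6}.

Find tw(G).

A width-4 tree decomposition is:
Bags: B1 = {1, 2, 3, 4, 6}  B2 = {1, 2, 3, 4, 5}
Tree: B1–B2
The largest bag has 5 vertices, giving width 4; this decomposition certifies tw(G) ≤ 4. On the other hand G contains the 5-clique {1, 2, 3, 4, 5}. A clique must lie in a single bag of any decomposition, so no decomposition can have width below 4. Combining the bounds, tw(G) = 4.

4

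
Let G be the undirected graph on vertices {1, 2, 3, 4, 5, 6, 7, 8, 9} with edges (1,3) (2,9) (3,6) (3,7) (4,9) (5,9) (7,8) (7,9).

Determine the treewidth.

1

A width-1 tree decomposition is:
Bags: B1 = {7, 9}  B2 = {3, 7}  B3 = {7, 8}  B4 = {1, 3}  B5 = {3, 6}  B6 = {2, 9}  B7 = {5, 9}  B8 = {4, 9}
Tree: B1–B2, B2–B3, B2–B4, B2–B5, B1–B6, B6–B7, B6–B8
Every bag has size at most 2, so the width is 2 − 1 = 1 and tw(G) ≤ 1. G has an edge, so its treewidth is at least 1. Hence tw(G) = 1 exactly.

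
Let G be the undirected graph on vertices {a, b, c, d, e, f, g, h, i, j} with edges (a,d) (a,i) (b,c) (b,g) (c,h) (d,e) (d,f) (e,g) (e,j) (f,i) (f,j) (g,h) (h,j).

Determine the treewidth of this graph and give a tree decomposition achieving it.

Every bag has size at most 3, so the width is 3 − 1 = 2 and tw(G) ≤ 2. For the lower bound, G contains the cycle c–b–g–h–c, so G is not a forest; only forests have treewidth ≤ 1, hence tw(G) ≥ 2. The upper and lower bounds meet at 2, so that is the treewidth.

Treewidth 2.
One optimal decomposition is:
Bags: B1 = {b, c, h}  B2 = {b, g, h}  B3 = {g, h, j}  B4 = {e, g, j}  B5 = {e, f, j}  B6 = {d, e, f}  B7 = {d, f, i}  B8 = {a, d, i}
Tree: B1–B2, B2–B3, B3–B4, B4–B5, B5–B6, B6–B7, B7–B8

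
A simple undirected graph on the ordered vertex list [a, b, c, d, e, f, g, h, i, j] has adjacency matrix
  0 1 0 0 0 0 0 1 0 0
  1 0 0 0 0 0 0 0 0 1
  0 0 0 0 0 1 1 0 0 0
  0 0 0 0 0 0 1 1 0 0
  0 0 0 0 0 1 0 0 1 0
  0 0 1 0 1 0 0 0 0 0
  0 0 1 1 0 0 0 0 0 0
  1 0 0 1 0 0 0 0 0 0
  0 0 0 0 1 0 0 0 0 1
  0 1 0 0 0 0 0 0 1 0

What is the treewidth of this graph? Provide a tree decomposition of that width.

Each bag holds 3 vertices, so the decomposition has width 2, which upper-bounds the treewidth. For the lower bound, G contains the cycle i–e–f–c–g–d–h–a–b–j–i, so G is not a forest; only forests have treewidth ≤ 1, hence tw(G) ≥ 2. Combining the bounds, tw(G) = 2.

Treewidth 2.
Bags: B1 = {e, f, i}  B2 = {c, f, i}  B3 = {c, g, i}  B4 = {d, g, i}  B5 = {d, h, i}  B6 = {a, h, i}  B7 = {a, b, i}  B8 = {b, i, j}
Tree: B1–B2, B2–B3, B3–B4, B4–B5, B5–B6, B6–B7, B7–B8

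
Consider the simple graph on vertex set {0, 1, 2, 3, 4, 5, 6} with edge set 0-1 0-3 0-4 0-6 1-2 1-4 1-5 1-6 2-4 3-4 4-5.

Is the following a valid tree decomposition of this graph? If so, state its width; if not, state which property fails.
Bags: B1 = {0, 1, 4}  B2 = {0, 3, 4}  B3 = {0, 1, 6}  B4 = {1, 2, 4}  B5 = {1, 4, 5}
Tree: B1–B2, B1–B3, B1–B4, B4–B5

Every vertex of G appears in some bag (union = {0, 1, 2, 3, 4, 5, 6}); every edge is covered by a bag; and for each vertex v the set of bags containing v is connected in the bag tree. The decomposition is therefore valid. The largest bag has 3 vertices, so the width is 2.

Yes; width 2.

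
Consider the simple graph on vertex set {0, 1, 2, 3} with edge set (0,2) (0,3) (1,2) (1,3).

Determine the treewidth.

2

A width-2 tree decomposition is:
Bags: B1 = {0, 1, 2}  B2 = {0, 1, 3}
Tree: B1–B2
Each bag holds 3 vertices, so the decomposition has width 2, which upper-bounds the treewidth. The edges 0–2–1–3–0 form a cycle, so G is not a tree and its treewidth is at least 2. Therefore the treewidth is 2.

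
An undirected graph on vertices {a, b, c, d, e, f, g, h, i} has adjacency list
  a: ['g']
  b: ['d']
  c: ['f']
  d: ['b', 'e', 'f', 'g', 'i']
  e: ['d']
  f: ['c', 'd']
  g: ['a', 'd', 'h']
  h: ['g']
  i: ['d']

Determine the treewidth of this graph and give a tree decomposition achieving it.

Treewidth 1.
One optimal decomposition is:
Bags: B1 = {d, i}  B2 = {d, g}  B3 = {g, h}  B4 = {b, d}  B5 = {d, e}  B6 = {a, g}  B7 = {d, f}  B8 = {c, f}
Tree: B1–B2, B2–B3, B2–B4, B1–B5, B2–B6, B2–B7, B7–B8

Each bag holds 2 vertices, so the decomposition has width 1, which upper-bounds the treewidth. Any graph with an edge has treewidth ≥ 1, and G has the edge i–d. Therefore the treewidth is 1.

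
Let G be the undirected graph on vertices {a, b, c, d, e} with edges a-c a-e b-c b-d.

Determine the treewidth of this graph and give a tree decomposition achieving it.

The largest bag has 2 vertices, giving width 1; this decomposition certifies tw(G) ≤ 1. G has an edge, so its treewidth is at least 1. The upper and lower bounds meet at 1, so that is the treewidth.

Treewidth 1.
One optimal decomposition is:
Bags: B1 = {b, d}  B2 = {b, c}  B3 = {a, c}  B4 = {a, e}
Tree: B1–B2, B2–B3, B3–B4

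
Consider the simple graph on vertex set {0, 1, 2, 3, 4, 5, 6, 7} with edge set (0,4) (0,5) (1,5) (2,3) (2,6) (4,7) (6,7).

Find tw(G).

1

A width-1 tree decomposition is:
Bags: B1 = {1, 5}  B2 = {0, 5}  B3 = {0, 4}  B4 = {4, 7}  B5 = {6, 7}  B6 = {2, 6}  B7 = {2, 3}
Tree: B1–B2, B2–B3, B3–B4, B4–B5, B5–B6, B6–B7
The largest bag has 2 vertices, giving width 1; this decomposition certifies tw(G) ≤ 1. Any graph with an edge has treewidth ≥ 1, and G has the edge 1–5. The upper and lower bounds meet at 1, so that is the treewidth.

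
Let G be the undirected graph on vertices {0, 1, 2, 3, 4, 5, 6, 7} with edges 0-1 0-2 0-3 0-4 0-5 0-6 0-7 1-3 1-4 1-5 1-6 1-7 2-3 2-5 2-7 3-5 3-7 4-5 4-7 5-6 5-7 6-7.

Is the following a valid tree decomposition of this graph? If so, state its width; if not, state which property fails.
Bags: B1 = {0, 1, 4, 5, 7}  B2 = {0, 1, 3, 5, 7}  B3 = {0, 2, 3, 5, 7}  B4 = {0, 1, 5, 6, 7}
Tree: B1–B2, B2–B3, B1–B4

Yes; width 4.

Every vertex of G appears in some bag (union = {0, 1, 2, 3, 4, 5, 6, 7}); every edge is covered by a bag; and for each vertex v the set of bags containing v is connected in the bag tree. The decomposition is therefore valid. The largest bag has 5 vertices, so the width is 4.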